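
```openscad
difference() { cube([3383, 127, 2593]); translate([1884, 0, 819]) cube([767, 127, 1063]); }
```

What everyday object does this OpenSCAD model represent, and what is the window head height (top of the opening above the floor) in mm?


A wall with a window opening. The window head height is 1882 mm.

A wall with a rectangular opening subtracted — a window. Sill at z = 819, opening 1063 mm tall, so the head is at 819 + 1063 = 1882 mm.


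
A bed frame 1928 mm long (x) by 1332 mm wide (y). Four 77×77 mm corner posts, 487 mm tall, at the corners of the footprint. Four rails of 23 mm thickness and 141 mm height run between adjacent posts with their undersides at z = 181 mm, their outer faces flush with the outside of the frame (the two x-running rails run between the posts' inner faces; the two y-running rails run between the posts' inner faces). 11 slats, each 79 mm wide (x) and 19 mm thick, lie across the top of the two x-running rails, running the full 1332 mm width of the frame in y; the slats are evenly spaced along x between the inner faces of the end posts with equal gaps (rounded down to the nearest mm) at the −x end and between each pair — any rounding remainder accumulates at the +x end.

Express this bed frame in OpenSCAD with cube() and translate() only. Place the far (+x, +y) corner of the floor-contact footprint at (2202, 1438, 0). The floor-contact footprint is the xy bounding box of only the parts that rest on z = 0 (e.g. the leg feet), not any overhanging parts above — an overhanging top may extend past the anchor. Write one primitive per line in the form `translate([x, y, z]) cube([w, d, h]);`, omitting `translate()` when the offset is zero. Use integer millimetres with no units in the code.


translate([274, 106, 0]) cube([77, 77, 487]);
translate([274, 1361, 0]) cube([77, 77, 487]);
translate([2125, 106, 0]) cube([77, 77, 487]);
translate([2125, 1361, 0]) cube([77, 77, 487]);
translate([351, 106, 181]) cube([1774, 23, 141]);
translate([351, 1415, 181]) cube([1774, 23, 141]);
translate([274, 183, 181]) cube([23, 1178, 141]);
translate([2179, 183, 181]) cube([23, 1178, 141]);
translate([426, 106, 322]) cube([79, 1332, 19]);
translate([580, 106, 322]) cube([79, 1332, 19]);
translate([734, 106, 322]) cube([79, 1332, 19]);
translate([888, 106, 322]) cube([79, 1332, 19]);
translate([1042, 106, 322]) cube([79, 1332, 19]);
translate([1196, 106, 322]) cube([79, 1332, 19]);
translate([1350, 106, 322]) cube([79, 1332, 19]);
translate([1504, 106, 322]) cube([79, 1332, 19]);
translate([1658, 106, 322]) cube([79, 1332, 19]);
translate([1812, 106, 322]) cube([79, 1332, 19]);
translate([1966, 106, 322]) cube([79, 1332, 19]);


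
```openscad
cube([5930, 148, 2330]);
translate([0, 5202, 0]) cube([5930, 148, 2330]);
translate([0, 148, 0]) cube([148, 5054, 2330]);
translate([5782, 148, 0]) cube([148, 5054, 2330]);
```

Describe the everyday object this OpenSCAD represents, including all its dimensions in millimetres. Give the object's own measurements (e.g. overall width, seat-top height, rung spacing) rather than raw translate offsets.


The wall frame of a small rectangular building: four walls, each 2330 mm tall and 148 mm thick, enclosing a footprint 5930 mm (x) by 5350 mm (y) outside-to-outside, with no floor or roof. The front and back walls (the −y and +y sides) span the full width; the two side walls fit between them.


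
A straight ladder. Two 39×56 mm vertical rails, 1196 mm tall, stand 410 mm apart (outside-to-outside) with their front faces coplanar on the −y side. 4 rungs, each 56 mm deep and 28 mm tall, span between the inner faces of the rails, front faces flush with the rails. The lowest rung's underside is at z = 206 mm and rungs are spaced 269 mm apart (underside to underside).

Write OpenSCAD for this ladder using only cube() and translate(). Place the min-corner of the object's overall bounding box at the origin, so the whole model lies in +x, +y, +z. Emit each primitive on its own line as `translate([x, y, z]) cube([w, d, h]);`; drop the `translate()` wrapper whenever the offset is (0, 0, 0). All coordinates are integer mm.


cube([39, 56, 1196]);
translate([371, 0, 0]) cube([39, 56, 1196]);
translate([39, 0, 206]) cube([332, 56, 28]);
translate([39, 0, 475]) cube([332, 56, 28]);
translate([39, 0, 744]) cube([332, 56, 28]);
translate([39, 0, 1013]) cube([332, 56, 28]);


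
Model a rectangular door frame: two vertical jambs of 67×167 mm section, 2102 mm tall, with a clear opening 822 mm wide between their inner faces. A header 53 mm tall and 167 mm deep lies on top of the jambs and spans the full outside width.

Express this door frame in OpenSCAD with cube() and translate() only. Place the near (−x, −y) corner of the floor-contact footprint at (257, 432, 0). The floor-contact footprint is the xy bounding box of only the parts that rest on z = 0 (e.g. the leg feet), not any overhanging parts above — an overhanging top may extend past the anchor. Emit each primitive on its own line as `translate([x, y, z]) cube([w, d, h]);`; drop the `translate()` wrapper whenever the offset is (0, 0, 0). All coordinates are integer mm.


translate([257, 432, 0]) cube([67, 167, 2102]);
translate([1146, 432, 0]) cube([67, 167, 2102]);
translate([257, 432, 2102]) cube([956, 167, 53]);


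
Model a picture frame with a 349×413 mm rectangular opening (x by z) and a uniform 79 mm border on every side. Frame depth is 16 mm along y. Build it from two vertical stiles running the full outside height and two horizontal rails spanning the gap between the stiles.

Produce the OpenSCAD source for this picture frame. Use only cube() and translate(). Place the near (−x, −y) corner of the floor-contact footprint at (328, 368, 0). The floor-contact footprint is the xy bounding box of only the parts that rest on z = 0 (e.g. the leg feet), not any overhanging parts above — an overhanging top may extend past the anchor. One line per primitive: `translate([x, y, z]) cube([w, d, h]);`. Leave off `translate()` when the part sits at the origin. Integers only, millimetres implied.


translate([328, 368, 0]) cube([79, 16, 571]);
translate([756, 368, 0]) cube([79, 16, 571]);
translate([407, 368, 0]) cube([349, 16, 79]);
translate([407, 368, 492]) cube([349, 16, 79]);


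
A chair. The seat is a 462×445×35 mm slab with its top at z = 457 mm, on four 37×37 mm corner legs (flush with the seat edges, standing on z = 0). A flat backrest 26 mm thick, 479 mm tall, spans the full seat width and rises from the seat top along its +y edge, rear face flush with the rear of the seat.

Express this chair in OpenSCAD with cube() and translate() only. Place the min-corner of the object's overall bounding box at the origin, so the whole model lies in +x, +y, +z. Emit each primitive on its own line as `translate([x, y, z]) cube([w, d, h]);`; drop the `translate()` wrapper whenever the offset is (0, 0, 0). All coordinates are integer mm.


// leg_h = 457 - 35 = 422
translate([0, 0, 422]) cube([462, 445, 35]);
cube([37, 37, 422]);
translate([425, 0, 0]) cube([37, 37, 422]);
translate([0, 408, 0]) cube([37, 37, 422]);
translate([425, 408, 0]) cube([37, 37, 422]);
translate([0, 419, 457]) cube([462, 26, 479]);


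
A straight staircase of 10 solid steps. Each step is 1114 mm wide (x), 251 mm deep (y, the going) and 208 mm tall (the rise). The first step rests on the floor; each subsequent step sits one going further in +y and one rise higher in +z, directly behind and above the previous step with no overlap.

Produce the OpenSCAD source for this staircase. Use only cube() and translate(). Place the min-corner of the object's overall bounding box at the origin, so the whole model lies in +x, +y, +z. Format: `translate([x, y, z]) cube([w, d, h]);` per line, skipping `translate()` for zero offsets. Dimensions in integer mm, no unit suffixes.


cube([1114, 251, 208]);
translate([0, 251, 208]) cube([1114, 251, 208]);
translate([0, 502, 416]) cube([1114, 251, 208]);
translate([0, 753, 624]) cube([1114, 251, 208]);
translate([0, 1004, 832]) cube([1114, 251, 208]);
translate([0, 1255, 1040]) cube([1114, 251, 208]);
translate([0, 1506, 1248]) cube([1114, 251, 208]);
translate([0, 1757, 1456]) cube([1114, 251, 208]);
translate([0, 2008, 1664]) cube([1114, 251, 208]);
translate([0, 2259, 1872]) cube([1114, 251, 208]);


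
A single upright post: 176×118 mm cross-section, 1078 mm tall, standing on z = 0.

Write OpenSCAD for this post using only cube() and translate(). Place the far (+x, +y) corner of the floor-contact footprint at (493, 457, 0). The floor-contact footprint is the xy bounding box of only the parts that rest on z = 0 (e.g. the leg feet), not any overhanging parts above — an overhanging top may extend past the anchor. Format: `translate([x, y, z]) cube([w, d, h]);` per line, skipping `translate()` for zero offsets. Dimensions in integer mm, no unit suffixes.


translate([317, 339, 0]) cube([176, 118, 1078]);


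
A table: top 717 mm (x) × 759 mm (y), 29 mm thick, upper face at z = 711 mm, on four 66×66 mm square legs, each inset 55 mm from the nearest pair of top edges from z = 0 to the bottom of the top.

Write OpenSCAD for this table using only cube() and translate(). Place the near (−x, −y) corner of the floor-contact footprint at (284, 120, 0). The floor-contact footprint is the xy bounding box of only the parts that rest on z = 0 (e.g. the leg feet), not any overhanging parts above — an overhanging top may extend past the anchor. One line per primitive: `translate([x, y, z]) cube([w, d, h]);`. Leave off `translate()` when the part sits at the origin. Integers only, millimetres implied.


translate([229, 65, 682]) cube([717, 759, 29]);
translate([284, 120, 0]) cube([66, 66, 682]);
translate([825, 120, 0]) cube([66, 66, 682]);
translate([284, 703, 0]) cube([66, 66, 682]);
translate([825, 703, 0]) cube([66, 66, 682]);


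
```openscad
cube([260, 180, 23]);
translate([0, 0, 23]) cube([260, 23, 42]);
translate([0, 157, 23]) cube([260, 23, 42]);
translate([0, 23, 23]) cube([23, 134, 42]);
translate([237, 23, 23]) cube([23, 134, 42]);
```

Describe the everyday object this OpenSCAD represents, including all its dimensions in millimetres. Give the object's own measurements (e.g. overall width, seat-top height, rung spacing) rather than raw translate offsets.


An open-topped rectangular box: outside dimensions 260×180×65 mm, with a uniform wall and base thickness of 23 mm. The base is a full 260×180 slab on the floor; four walls sit on top of the base. The front and back walls (the −y and +y sides) span the full width; the two side walls fit between them.


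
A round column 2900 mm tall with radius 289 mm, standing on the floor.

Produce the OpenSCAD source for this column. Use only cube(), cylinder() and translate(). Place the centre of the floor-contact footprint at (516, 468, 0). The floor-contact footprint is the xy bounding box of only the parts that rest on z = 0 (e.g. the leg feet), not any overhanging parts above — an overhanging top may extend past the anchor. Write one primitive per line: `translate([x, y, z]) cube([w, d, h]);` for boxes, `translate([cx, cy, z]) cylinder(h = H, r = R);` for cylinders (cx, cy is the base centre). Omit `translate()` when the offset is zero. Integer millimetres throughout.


translate([516, 468, 0]) cylinder(h = 2900, r = 289);


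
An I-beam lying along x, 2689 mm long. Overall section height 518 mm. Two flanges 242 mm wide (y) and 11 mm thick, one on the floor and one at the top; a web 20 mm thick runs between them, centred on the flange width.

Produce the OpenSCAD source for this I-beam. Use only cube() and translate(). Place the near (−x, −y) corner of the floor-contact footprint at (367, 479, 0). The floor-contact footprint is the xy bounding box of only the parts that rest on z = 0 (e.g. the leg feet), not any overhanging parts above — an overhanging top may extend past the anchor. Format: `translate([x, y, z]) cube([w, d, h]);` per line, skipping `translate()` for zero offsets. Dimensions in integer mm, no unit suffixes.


translate([367, 479, 0]) cube([2689, 242, 11]);
translate([367, 590, 11]) cube([2689, 20, 496]);
translate([367, 479, 507]) cube([2689, 242, 11]);


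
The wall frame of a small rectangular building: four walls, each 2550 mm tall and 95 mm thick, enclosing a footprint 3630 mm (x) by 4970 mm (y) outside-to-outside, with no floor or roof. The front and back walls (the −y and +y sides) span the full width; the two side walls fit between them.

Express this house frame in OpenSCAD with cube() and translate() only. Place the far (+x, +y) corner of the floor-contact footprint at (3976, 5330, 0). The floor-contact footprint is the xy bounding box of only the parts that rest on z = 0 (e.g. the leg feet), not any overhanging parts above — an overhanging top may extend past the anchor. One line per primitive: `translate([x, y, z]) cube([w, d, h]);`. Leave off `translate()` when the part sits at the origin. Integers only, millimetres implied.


translate([346, 360, 0]) cube([3630, 95, 2550]);
translate([346, 5235, 0]) cube([3630, 95, 2550]);
translate([346, 455, 0]) cube([95, 4780, 2550]);
translate([3881, 455, 0]) cube([95, 4780, 2550]);


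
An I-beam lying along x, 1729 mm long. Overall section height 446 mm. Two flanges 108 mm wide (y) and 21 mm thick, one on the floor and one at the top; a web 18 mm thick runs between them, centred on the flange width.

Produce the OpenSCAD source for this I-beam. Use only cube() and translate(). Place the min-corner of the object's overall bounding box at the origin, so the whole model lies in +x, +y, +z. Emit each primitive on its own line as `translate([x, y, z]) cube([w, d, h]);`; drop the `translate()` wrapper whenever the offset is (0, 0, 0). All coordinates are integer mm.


cube([1729, 108, 21]);
translate([0, 45, 21]) cube([1729, 18, 404]);
translate([0, 0, 425]) cube([1729, 108, 21]);


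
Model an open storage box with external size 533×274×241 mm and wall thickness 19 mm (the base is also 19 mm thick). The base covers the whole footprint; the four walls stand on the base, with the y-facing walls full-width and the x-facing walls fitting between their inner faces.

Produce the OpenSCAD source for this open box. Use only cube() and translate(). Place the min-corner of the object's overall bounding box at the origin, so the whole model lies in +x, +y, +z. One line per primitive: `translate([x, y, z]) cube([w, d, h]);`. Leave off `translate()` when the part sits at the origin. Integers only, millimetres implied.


cube([533, 274, 19]);
translate([0, 0, 19]) cube([533, 19, 222]);
translate([0, 255, 19]) cube([533, 19, 222]);
translate([0, 19, 19]) cube([19, 236, 222]);
translate([514, 19, 19]) cube([19, 236, 222]);


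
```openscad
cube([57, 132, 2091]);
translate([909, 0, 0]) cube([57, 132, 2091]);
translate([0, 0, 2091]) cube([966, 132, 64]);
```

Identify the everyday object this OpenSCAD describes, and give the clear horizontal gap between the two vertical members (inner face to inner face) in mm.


A door frame. The clear opening width is 852 mm.

Two 2091 mm tall posts with a header on top — a door frame. The left jamb is 57 mm wide at x = 0; the right jamb starts at x = 909. The clear opening is 909 − 57 = 852 mm.


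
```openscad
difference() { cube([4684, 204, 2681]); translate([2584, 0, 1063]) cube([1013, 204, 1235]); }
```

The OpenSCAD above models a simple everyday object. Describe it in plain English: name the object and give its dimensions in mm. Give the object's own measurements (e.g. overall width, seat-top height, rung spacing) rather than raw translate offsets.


A wall 4684 mm long (x), 204 mm thick (y), 2681 mm tall, with a rectangular window opening cut through it. The opening is 1013 mm wide and 1235 mm tall; its sill is at z = 1063 mm and its near (−x) edge is 2584 mm from the wall's −x end. The opening passes through the full wall thickness.


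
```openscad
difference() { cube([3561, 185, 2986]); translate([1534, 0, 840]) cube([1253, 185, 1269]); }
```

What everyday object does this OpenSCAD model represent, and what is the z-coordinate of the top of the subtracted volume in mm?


A wall with a window opening. The window head height is 2109 mm.

A wall with a rectangular opening subtracted — a window. Sill at z = 840, opening 1269 mm tall, so the head is at 840 + 1269 = 2109 mm.


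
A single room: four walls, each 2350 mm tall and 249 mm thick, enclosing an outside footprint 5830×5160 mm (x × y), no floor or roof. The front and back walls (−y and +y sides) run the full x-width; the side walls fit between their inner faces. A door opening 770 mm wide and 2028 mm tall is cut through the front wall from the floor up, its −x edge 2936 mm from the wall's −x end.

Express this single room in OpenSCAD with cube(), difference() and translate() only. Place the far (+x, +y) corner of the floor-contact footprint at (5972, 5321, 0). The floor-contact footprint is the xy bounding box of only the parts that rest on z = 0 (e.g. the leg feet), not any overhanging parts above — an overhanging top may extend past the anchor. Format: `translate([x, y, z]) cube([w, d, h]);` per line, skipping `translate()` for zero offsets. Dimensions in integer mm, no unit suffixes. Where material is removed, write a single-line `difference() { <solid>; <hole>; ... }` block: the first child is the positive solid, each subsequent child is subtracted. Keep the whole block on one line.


difference() { translate([142, 161, 0]) cube([5830, 249, 2350]); translate([3078, 161, 0]) cube([770, 249, 2028]); }
translate([142, 5072, 0]) cube([5830, 249, 2350]);
translate([142, 410, 0]) cube([249, 4662, 2350]);
translate([5723, 410, 0]) cube([249, 4662, 2350]);


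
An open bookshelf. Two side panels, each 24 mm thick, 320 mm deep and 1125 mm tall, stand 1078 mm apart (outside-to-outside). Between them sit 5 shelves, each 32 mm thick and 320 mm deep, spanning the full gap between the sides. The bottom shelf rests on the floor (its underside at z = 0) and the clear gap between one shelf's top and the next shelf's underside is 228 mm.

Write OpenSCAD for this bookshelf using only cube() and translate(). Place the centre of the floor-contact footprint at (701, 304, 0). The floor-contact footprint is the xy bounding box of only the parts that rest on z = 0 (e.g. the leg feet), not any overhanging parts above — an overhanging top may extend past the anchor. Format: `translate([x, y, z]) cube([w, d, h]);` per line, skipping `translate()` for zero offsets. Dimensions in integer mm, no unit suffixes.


translate([162, 144, 0]) cube([24, 320, 1125]);
translate([1216, 144, 0]) cube([24, 320, 1125]);
translate([186, 144, 0]) cube([1030, 320, 32]);
translate([186, 144, 260]) cube([1030, 320, 32]);
translate([186, 144, 520]) cube([1030, 320, 32]);
translate([186, 144, 780]) cube([1030, 320, 32]);
translate([186, 144, 1040]) cube([1030, 320, 32]);


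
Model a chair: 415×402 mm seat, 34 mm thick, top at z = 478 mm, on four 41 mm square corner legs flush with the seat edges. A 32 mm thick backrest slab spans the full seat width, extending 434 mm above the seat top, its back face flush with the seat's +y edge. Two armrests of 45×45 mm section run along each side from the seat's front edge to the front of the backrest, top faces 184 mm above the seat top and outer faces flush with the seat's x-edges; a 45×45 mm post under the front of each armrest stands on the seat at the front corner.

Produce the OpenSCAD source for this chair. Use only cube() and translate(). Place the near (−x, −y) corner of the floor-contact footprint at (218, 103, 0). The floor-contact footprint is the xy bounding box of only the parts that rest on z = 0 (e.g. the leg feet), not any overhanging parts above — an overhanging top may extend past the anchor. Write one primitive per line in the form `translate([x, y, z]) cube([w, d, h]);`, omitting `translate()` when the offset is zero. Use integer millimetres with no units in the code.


translate([218, 103, 444]) cube([415, 402, 34]);
translate([218, 103, 0]) cube([41, 41, 444]);
translate([592, 103, 0]) cube([41, 41, 444]);
translate([218, 464, 0]) cube([41, 41, 444]);
translate([592, 464, 0]) cube([41, 41, 444]);
translate([218, 473, 478]) cube([415, 32, 434]);
translate([218, 103, 617]) cube([45, 370, 45]);
translate([588, 103, 617]) cube([45, 370, 45]);
translate([218, 103, 478]) cube([45, 45, 139]);
translate([588, 103, 478]) cube([45, 45, 139]);


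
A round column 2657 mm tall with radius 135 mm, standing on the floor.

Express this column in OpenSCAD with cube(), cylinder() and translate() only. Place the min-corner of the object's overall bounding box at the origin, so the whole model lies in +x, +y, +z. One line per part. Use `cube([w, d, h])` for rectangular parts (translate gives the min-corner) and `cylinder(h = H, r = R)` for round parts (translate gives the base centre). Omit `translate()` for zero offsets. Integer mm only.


translate([135, 135, 0]) cylinder(h = 2657, r = 135);


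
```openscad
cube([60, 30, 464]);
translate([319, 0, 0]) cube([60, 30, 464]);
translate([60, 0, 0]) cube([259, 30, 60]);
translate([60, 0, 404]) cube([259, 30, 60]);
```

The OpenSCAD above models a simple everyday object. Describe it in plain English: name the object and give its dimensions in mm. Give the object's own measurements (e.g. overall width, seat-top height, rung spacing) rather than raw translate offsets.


A rectangular picture frame lying in the x–z plane (depth along y). The opening is 259 mm wide (x) by 344 mm tall (z), surrounded by a border 60 mm wide on all four sides. The frame is 30 mm deep and is made of two full-height vertical stiles with two horizontal rails fitted between them.


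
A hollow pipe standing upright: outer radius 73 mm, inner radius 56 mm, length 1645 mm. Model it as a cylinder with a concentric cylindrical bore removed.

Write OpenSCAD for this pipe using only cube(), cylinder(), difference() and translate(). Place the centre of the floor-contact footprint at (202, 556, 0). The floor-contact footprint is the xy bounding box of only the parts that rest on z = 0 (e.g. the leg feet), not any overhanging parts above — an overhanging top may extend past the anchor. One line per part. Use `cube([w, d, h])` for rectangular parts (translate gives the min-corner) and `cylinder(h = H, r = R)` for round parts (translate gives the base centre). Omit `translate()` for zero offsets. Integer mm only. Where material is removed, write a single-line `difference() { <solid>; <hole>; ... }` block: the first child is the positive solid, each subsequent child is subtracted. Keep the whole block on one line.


difference() { translate([202, 556, 0]) cylinder(h = 1645, r = 73); translate([202, 556, 0]) cylinder(h = 1645, r = 56); }


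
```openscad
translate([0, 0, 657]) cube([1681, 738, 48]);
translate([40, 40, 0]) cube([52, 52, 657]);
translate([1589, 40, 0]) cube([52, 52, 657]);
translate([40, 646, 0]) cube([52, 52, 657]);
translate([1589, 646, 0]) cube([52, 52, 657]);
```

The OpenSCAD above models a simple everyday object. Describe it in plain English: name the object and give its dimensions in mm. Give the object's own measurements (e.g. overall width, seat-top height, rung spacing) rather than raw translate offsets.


A table: top 1681 mm (x) × 738 mm (y), 48 mm thick, upper face at z = 705 mm, on four 52×52 mm square legs, each inset 40 mm from the nearest pair of top edges from z = 0 to the bottom of the top.


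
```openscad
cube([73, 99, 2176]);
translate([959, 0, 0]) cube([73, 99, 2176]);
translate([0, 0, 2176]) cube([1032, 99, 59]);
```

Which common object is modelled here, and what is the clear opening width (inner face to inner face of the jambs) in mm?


A door frame. The clear opening width is 886 mm.

Two 2176 mm tall posts with a header on top — a door frame. The left jamb is 73 mm wide at x = 0; the right jamb starts at x = 959. The clear opening is 959 − 73 = 886 mm.


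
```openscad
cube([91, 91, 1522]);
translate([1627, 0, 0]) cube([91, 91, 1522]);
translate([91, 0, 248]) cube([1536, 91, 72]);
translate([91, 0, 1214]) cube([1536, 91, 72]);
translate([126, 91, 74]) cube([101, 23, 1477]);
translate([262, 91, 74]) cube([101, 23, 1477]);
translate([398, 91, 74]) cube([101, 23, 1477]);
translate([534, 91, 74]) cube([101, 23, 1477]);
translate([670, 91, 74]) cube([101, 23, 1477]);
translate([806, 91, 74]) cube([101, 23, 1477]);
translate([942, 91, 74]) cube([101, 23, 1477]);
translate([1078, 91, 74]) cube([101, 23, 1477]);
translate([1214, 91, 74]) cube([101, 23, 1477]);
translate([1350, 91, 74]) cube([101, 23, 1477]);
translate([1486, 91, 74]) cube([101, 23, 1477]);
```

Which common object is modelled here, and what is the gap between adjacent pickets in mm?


A fence section. The picket gap is 35 mm.

Two posts, two rails, 11 pickets — a fence section. Span 1536 mm holds 11 pickets of 101 mm with 12 equal gaps: ⌊(1536 − 11·101) / 12⌋ = 35 mm.


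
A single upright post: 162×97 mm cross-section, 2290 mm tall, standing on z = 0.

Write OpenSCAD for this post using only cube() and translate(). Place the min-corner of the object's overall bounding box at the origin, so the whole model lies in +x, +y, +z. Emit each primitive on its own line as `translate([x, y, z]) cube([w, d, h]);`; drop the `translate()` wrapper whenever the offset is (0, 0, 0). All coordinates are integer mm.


cube([162, 97, 2290]);


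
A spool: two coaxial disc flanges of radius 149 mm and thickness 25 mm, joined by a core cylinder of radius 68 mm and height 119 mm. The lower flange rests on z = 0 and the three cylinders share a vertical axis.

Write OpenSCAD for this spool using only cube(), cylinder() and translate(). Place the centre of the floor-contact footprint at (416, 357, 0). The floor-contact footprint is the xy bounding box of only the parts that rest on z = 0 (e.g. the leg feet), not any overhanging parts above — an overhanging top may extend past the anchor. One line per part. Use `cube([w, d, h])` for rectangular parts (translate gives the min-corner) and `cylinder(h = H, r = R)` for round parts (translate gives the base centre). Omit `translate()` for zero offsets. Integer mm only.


translate([416, 357, 0]) cylinder(h = 25, r = 149);
translate([416, 357, 25]) cylinder(h = 119, r = 68);
translate([416, 357, 144]) cylinder(h = 25, r = 149);


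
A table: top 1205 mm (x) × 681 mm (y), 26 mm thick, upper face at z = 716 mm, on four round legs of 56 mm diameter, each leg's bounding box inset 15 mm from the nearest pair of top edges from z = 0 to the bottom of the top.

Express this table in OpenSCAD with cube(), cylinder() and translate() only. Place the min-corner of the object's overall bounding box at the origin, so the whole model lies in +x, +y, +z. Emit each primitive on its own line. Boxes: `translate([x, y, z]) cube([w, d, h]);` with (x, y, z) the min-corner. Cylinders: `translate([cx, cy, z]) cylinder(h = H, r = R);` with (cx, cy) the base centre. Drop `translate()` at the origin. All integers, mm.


// leg_h = 716 - 26 = 690
translate([0, 0, 690]) cube([1205, 681, 26]);
translate([43, 43, 0]) cylinder(h = 690, r = 28);
translate([1162, 43, 0]) cylinder(h = 690, r = 28);
translate([43, 638, 0]) cylinder(h = 690, r = 28);
translate([1162, 638, 0]) cylinder(h = 690, r = 28);


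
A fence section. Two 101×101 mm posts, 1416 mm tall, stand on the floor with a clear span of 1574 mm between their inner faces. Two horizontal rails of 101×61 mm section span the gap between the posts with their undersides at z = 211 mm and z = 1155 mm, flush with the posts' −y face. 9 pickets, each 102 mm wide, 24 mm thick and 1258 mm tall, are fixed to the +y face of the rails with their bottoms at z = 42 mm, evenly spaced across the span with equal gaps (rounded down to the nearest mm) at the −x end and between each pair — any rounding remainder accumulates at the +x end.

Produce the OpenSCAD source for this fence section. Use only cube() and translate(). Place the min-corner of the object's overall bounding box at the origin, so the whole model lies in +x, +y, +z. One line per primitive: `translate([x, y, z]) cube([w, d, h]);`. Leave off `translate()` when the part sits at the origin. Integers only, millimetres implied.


cube([101, 101, 1416]);
translate([1675, 0, 0]) cube([101, 101, 1416]);
translate([101, 0, 211]) cube([1574, 101, 61]);
translate([101, 0, 1155]) cube([1574, 101, 61]);
translate([166, 101, 42]) cube([102, 24, 1258]);
translate([333, 101, 42]) cube([102, 24, 1258]);
translate([500, 101, 42]) cube([102, 24, 1258]);
translate([667, 101, 42]) cube([102, 24, 1258]);
translate([834, 101, 42]) cube([102, 24, 1258]);
translate([1001, 101, 42]) cube([102, 24, 1258]);
translate([1168, 101, 42]) cube([102, 24, 1258]);
translate([1335, 101, 42]) cube([102, 24, 1258]);
translate([1502, 101, 42]) cube([102, 24, 1258]);


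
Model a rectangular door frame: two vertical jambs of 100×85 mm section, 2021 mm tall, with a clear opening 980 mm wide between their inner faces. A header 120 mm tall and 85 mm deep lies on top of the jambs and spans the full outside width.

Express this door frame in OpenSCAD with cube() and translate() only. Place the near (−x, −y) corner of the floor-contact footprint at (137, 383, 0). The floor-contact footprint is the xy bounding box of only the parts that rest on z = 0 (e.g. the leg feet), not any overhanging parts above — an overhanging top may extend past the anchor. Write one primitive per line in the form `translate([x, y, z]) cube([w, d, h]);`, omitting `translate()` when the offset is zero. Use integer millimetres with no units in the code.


translate([137, 383, 0]) cube([100, 85, 2021]);
translate([1217, 383, 0]) cube([100, 85, 2021]);
translate([137, 383, 2021]) cube([1180, 85, 120]);


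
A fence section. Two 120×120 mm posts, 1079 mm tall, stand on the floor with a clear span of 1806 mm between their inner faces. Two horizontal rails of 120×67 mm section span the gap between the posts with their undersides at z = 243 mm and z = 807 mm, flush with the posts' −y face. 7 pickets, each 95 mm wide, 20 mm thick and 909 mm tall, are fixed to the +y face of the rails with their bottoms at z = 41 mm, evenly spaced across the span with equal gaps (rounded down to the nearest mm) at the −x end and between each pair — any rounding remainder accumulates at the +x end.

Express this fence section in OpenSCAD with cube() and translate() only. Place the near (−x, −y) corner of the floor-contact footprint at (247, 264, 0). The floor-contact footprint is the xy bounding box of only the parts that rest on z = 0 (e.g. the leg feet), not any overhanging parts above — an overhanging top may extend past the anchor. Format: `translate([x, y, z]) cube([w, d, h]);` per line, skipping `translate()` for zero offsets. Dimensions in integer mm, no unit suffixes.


translate([247, 264, 0]) cube([120, 120, 1079]);
translate([2173, 264, 0]) cube([120, 120, 1079]);
translate([367, 264, 243]) cube([1806, 120, 67]);
translate([367, 264, 807]) cube([1806, 120, 67]);
translate([509, 384, 41]) cube([95, 20, 909]);
translate([746, 384, 41]) cube([95, 20, 909]);
translate([983, 384, 41]) cube([95, 20, 909]);
translate([1220, 384, 41]) cube([95, 20, 909]);
translate([1457, 384, 41]) cube([95, 20, 909]);
translate([1694, 384, 41]) cube([95, 20, 909]);
translate([1931, 384, 41]) cube([95, 20, 909]);


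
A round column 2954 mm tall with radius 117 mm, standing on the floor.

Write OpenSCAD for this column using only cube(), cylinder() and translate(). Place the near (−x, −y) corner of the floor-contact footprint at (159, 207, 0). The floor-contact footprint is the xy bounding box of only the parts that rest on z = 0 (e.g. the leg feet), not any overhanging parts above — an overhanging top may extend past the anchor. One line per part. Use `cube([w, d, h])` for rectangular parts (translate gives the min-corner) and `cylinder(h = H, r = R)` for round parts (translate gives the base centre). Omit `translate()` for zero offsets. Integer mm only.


translate([276, 324, 0]) cylinder(h = 2954, r = 117);


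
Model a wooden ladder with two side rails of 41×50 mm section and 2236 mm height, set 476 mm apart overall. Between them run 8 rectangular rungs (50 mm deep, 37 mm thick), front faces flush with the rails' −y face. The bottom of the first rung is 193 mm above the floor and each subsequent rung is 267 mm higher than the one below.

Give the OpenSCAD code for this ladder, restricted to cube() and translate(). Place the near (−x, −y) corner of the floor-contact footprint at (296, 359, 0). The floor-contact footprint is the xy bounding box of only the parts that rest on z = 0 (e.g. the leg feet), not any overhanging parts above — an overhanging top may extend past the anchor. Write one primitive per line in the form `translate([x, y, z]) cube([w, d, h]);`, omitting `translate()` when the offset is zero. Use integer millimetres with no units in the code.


// rung span = 476 - 2*41 = 394
// rung[k] z = 193 + k*267
translate([296, 359, 0]) cube([41, 50, 2236]);
translate([731, 359, 0]) cube([41, 50, 2236]);
translate([337, 359, 193]) cube([394, 50, 37]);
translate([337, 359, 460]) cube([394, 50, 37]);
translate([337, 359, 727]) cube([394, 50, 37]);
translate([337, 359, 994]) cube([394, 50, 37]);
translate([337, 359, 1261]) cube([394, 50, 37]);
translate([337, 359, 1528]) cube([394, 50, 37]);
translate([337, 359, 1795]) cube([394, 50, 37]);
translate([337, 359, 2062]) cube([394, 50, 37]);


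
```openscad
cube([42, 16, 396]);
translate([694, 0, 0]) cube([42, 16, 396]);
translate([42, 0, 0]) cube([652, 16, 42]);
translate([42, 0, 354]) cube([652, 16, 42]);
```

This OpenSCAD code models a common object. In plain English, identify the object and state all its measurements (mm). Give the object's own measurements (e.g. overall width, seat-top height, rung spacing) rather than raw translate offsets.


A rectangular picture frame lying in the x–z plane (depth along y). The opening is 652 mm wide (x) by 312 mm tall (z), surrounded by a border 42 mm wide on all four sides. The frame is 16 mm deep and is made of two full-height vertical stiles with two horizontal rails fitted between them.


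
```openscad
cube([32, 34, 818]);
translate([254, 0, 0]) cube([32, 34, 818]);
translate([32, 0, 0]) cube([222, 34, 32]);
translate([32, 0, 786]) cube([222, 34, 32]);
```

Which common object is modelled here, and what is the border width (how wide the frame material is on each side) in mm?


A picture frame. The border width is 32 mm.

Four thin pieces enclosing a rectangular opening — a picture frame. The two full-height stiles are 818 mm tall; the top rail sits at z = 786 and is 32 mm tall, so the border above the opening is 818 − 786 = 32 mm, matching the stile x-width.


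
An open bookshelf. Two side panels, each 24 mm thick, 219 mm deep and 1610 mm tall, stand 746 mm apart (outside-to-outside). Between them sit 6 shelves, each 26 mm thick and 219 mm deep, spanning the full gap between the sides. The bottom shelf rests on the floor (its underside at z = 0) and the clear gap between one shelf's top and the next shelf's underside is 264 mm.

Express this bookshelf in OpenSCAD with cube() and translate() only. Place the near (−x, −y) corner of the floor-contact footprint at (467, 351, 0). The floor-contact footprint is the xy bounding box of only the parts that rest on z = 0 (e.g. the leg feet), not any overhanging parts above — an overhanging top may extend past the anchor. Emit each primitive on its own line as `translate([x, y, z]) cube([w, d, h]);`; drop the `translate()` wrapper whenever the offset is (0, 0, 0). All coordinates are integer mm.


translate([467, 351, 0]) cube([24, 219, 1610]);
translate([1189, 351, 0]) cube([24, 219, 1610]);
translate([491, 351, 0]) cube([698, 219, 26]);
translate([491, 351, 290]) cube([698, 219, 26]);
translate([491, 351, 580]) cube([698, 219, 26]);
translate([491, 351, 870]) cube([698, 219, 26]);
translate([491, 351, 1160]) cube([698, 219, 26]);
translate([491, 351, 1450]) cube([698, 219, 26]);


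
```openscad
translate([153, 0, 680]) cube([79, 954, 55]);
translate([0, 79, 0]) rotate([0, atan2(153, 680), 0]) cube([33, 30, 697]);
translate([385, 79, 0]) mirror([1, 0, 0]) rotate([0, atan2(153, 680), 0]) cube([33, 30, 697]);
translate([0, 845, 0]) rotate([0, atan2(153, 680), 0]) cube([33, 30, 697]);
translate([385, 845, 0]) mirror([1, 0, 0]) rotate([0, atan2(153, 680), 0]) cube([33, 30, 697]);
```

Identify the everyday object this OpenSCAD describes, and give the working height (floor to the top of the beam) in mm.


A sawhorse. The overall height is 735 mm.

A beam across two mirrored pairs of raked legs — a sawhorse. The beam's underside is at z = 680 (matching the legs' vertical rise in atan2(153, 680)) and the beam is 55 mm tall, so its top is at 680 + 55 = 735 mm. The raked legs top out at the beam's underside, so that is the highest point.


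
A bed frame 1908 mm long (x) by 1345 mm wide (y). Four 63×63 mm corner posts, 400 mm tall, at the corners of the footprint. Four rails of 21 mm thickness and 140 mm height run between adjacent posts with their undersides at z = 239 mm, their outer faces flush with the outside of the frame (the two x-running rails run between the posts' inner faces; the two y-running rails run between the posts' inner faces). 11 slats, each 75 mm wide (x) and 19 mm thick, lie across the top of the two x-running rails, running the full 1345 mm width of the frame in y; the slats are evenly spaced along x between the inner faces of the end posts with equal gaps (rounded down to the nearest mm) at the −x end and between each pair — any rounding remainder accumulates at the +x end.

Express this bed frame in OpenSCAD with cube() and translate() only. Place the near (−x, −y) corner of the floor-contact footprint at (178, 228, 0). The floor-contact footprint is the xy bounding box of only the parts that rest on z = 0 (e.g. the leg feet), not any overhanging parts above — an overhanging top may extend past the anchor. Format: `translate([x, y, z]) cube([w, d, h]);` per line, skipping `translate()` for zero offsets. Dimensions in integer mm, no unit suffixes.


translate([178, 228, 0]) cube([63, 63, 400]);
translate([178, 1510, 0]) cube([63, 63, 400]);
translate([2023, 228, 0]) cube([63, 63, 400]);
translate([2023, 1510, 0]) cube([63, 63, 400]);
translate([241, 228, 239]) cube([1782, 21, 140]);
translate([241, 1552, 239]) cube([1782, 21, 140]);
translate([178, 291, 239]) cube([21, 1219, 140]);
translate([2065, 291, 239]) cube([21, 1219, 140]);
translate([320, 228, 379]) cube([75, 1345, 19]);
translate([474, 228, 379]) cube([75, 1345, 19]);
translate([628, 228, 379]) cube([75, 1345, 19]);
translate([782, 228, 379]) cube([75, 1345, 19]);
translate([936, 228, 379]) cube([75, 1345, 19]);
translate([1090, 228, 379]) cube([75, 1345, 19]);
translate([1244, 228, 379]) cube([75, 1345, 19]);
translate([1398, 228, 379]) cube([75, 1345, 19]);
translate([1552, 228, 379]) cube([75, 1345, 19]);
translate([1706, 228, 379]) cube([75, 1345, 19]);
translate([1860, 228, 379]) cube([75, 1345, 19]);


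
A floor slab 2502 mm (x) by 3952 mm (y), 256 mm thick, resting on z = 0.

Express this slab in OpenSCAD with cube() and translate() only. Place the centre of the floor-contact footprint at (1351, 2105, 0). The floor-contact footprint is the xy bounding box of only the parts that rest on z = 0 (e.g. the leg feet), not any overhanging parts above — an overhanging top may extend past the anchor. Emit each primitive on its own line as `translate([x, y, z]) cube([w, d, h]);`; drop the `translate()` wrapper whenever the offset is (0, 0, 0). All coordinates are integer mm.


translate([100, 129, 0]) cube([2502, 3952, 256]);


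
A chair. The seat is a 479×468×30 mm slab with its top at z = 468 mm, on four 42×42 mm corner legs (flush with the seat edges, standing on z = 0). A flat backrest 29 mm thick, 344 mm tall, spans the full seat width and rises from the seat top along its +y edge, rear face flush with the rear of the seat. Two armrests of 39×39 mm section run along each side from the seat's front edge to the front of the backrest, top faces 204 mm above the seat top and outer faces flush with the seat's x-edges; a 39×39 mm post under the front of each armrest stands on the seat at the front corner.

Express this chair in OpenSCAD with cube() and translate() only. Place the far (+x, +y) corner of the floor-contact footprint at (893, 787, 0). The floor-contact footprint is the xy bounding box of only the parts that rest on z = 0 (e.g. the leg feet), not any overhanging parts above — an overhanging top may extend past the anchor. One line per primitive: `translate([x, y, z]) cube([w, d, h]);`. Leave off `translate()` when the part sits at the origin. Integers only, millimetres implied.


// leg_h = 468 - 30 = 438
// arm post h = 204 - 39 = 165
translate([414, 319, 438]) cube([479, 468, 30]);
translate([414, 319, 0]) cube([42, 42, 438]);
translate([851, 319, 0]) cube([42, 42, 438]);
translate([414, 745, 0]) cube([42, 42, 438]);
translate([851, 745, 0]) cube([42, 42, 438]);
translate([414, 758, 468]) cube([479, 29, 344]);
translate([414, 319, 633]) cube([39, 439, 39]);
translate([854, 319, 633]) cube([39, 439, 39]);
translate([414, 319, 468]) cube([39, 39, 165]);
translate([854, 319, 468]) cube([39, 39, 165]);
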